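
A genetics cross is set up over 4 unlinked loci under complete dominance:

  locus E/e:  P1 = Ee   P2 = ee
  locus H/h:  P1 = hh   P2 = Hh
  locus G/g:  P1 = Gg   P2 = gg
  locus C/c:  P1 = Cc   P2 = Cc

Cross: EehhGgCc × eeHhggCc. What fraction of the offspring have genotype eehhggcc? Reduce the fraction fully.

EehhGgCc gametes: EhGC×2, EhGc×2, EhgC×2, Ehgc×2, ehGC×2, ehGc×2, ehgC×2, ehgc×2
eeHhggCc gametes: eHgC×4, eHgc×4, ehgC×4, ehgc×4
EehhGgCc×eeHhggCc grid (16·16=256): EeHhGgCC=8 EeHhGgCc=16 EeHhGgcc=8 EeHhggCC=8 EeHhggCc=16 EeHhggcc=8 EehhGgCC=8 EehhGgCc=16 EehhGgcc=8 EehhggCC=8 EehhggCc=16 Eehhggcc=8 eeHhGgCC=8 eeHhGgCc=16 eeHhGgcc=8 eeHhggCC=8 eeHhggCc=16 eeHhggcc=8 eehhGgCC=8 eehhGgCc=16 eehhGgcc=8 eehhggCC=8 eehhggCc=16 eehhggcc=8
eehhggcc hits 8/256; gcd=8; 8÷8/256÷8 = 1/32

P(eehhggcc) = 1/32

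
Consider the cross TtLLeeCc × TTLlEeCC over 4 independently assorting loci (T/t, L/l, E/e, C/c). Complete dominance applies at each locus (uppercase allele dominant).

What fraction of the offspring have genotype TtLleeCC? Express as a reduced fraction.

TtLLeeCc gametes: TLeC×4, TLec×4, tLeC×4, tLec×4
TTLlEeCC gametes: TLEC×4, TLeC×4, TlEC×4, TleC×4
TtLLeeCc×TTLlEeCC grid (16·16=256): TTLLEeCC=16 TTLLEeCc=16 TTLLeeCC=16 TTLLeeCc=16 TTLlEeCC=16 TTLlEeCc=16 TTLleeCC=16 TTLleeCc=16 TtLLEeCC=16 TtLLEeCc=16 TtLLeeCC=16 TtLLeeCc=16 TtLlEeCC=16 TtLlEeCc=16 TtLleeCC=16 TtLleeCc=16
TtLleeCC hits 16/256; gcd=16; 16÷16/256÷16 = 1/16

P(TtLleeCC) = 1/16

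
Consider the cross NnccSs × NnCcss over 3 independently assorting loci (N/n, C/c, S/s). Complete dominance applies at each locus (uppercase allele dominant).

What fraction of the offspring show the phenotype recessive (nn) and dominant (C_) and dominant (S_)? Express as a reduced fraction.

P(nn C_ S_) = 1/16

NnccSs gametes: NcS×2, Ncs×2, ncS×2, ncs×2
NnCcss gametes: NCs×2, Ncs×2, nCs×2, ncs×2
NnccSs×NnCcss grid (8·8=64): NNCcSs=4 NNCcss=4 NNccSs=4 NNccss=4 NnCcSs=8 NnCcss=8 NnccSs=8 Nnccss=8 nnCcSs=4 nnCcss=4 nnccSs=4 nnccss=4
nn C_ S_ hits 4/64; gcd=4; 4÷4/64÷4 = 1/16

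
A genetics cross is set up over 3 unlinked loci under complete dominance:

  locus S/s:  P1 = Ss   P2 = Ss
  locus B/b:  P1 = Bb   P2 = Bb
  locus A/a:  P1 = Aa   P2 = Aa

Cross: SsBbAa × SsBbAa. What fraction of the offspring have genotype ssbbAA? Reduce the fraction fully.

SsBbAa gametes: SBA×1, SBa×1, SbA×1, Sba×1, sBA×1, sBa×1, sbA×1, sba×1
SsBbAa gametes: SBA×1, SBa×1, SbA×1, Sba×1, sBA×1, sBa×1, sbA×1, sba×1
SsBbAa×SsBbAa grid (8·8=64): SSBBAA=1 SSBBAa=2 SSBBaa=1 SSBbAA=2 SSBbAa=4 SSBbaa=2 SSbbAA=1 SSbbAa=2 SSbbaa=1 SsBBAA=2 SsBBAa=4 SsBBaa=2 SsBbAA=4 SsBbAa=8 SsBbaa=4 SsbbAA=2 SsbbAa=4 Ssbbaa=2 ssBBAA=1 ssBBAa=2 ssBBaa=1 ssBbAA=2 ssBbAa=4 ssBbaa=2 ssbbAA=1 ssbbAa=2 ssbbaa=1
ssbbAA hits 1/64; gcd=1; 1÷1/64÷1 = 1/64

P(ssbbAA) = 1/64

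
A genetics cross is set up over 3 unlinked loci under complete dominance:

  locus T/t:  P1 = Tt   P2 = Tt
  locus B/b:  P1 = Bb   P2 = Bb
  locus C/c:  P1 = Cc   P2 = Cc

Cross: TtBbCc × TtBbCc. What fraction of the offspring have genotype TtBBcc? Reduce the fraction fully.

TtBbCc gametes: TBC×1, TBc×1, TbC×1, Tbc×1, tBC×1, tBc×1, tbC×1, tbc×1
TtBbCc gametes: TBC×1, TBc×1, TbC×1, Tbc×1, tBC×1, tBc×1, tbC×1, tbc×1
TtBbCc×TtBbCc grid (8·8=64): TTBBCC=1 TTBBCc=2 TTBBcc=1 TTBbCC=2 TTBbCc=4 TTBbcc=2 TTbbCC=1 TTbbCc=2 TTbbcc=1 TtBBCC=2 TtBBCc=4 TtBBcc=2 TtBbCC=4 TtBbCc=8 TtBbcc=4 TtbbCC=2 TtbbCc=4 Ttbbcc=2 ttBBCC=1 ttBBCc=2 ttBBcc=1 ttBbCC=2 ttBbCc=4 ttBbcc=2 ttbbCC=1 ttbbCc=2 ttbbcc=1
TtBBcc hits 2/64; gcd=2; 2÷2/64÷2 = 1/32

P(TtBBcc) = 1/32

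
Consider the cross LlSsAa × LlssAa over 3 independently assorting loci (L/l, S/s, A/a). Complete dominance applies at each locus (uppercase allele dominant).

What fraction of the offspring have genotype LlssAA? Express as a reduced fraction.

LlSsAa gametes: LSA×1, LSa×1, LsA×1, Lsa×1, lSA×1, lSa×1, lsA×1, lsa×1
LlssAa gametes: LsA×2, Lsa×2, lsA×2, lsa×2
LlSsAa×LlssAa grid (8·8=64): LLSsAA=2 LLSsAa=4 LLSsaa=2 LLssAA=2 LLssAa=4 LLssaa=2 LlSsAA=4 LlSsAa=8 LlSsaa=4 LlssAA=4 LlssAa=8 Llssaa=4 llSsAA=2 llSsAa=4 llSsaa=2 llssAA=2 llssAa=4 llssaa=2
LlssAA hits 4/64; gcd=4; 4÷4/64÷4 = 1/16

P(LlssAA) = 1/16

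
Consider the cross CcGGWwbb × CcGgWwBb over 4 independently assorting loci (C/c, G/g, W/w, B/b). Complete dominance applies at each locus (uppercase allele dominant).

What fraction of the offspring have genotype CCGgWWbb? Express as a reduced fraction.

P(CCGgWWbb) = 1/64

CcGGWwbb gametes: CGWb×4, CGwb×4, cGWb×4, cGwb×4
CcGgWwBb gametes: CGWB×1, CGWb×1, CGwB×1, CGwb×1, CgWB×1, CgWb×1, CgwB×1, Cgwb×1, cGWB×1, cGWb×1, cGwB×1, cGwb×1, cgWB×1, cgWb×1, cgwB×1, cgwb×1
CcGGWwbb×CcGgWwBb grid (16·16=256): CCGGWWBb=4 CCGGWWbb=4 CCGGWwBb=8 CCGGWwbb=8 CCGGwwBb=4 CCGGwwbb=4 CCGgWWBb=4 CCGgWWbb=4 CCGgWwBb=8 CCGgWwbb=8 CCGgwwBb=4 CCGgwwbb=4 CcGGWWBb=8 CcGGWWbb=8 CcGGWwBb=16 CcGGWwbb=16 CcGGwwBb=8 CcGGwwbb=8 CcGgWWBb=8 CcGgWWbb=8 CcGgWwBb=16 CcGgWwbb=16 CcGgwwBb=8 CcGgwwbb=8 ccGGWWBb=4 ccGGWWbb=4 ccGGWwBb=8 ccGGWwbb=8 ccGGwwBb=4 ccGGwwbb=4 ccGgWWBb=4 ccGgWWbb=4 ccGgWwBb=8 ccGgWwbb=8 ccGgwwBb=4 ccGgwwbb=4
CCGgWWbb hits 4/256; gcd=4; 4÷4/256÷4 = 1/64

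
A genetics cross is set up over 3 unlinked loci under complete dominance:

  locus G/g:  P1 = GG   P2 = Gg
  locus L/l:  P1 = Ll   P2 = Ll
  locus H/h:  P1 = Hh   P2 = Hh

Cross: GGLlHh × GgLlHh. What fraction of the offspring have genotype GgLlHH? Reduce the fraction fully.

GGLlHh gametes: GLH×2, GLh×2, GlH×2, Glh×2
GgLlHh gametes: GLH×1, GLh×1, GlH×1, Glh×1, gLH×1, gLh×1, glH×1, glh×1
GGLlHh×GgLlHh grid (8·8=64): GGLLHH=2 GGLLHh=4 GGLLhh=2 GGLlHH=4 GGLlHh=8 GGLlhh=4 GGllHH=2 GGllHh=4 GGllhh=2 GgLLHH=2 GgLLHh=4 GgLLhh=2 GgLlHH=4 GgLlHh=8 GgLlhh=4 GgllHH=2 GgllHh=4 Ggllhh=2
GgLlHH hits 4/64; gcd=4; 4÷4/64÷4 = 1/16

P(GgLlHH) = 1/16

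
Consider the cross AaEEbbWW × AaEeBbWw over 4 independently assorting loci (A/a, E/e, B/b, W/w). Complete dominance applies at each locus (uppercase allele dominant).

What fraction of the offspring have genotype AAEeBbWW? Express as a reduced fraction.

AaEEbbWW gametes: AEbW×8, aEbW×8
AaEeBbWw gametes: AEBW×1, AEBw×1, AEbW×1, AEbw×1, AeBW×1, AeBw×1, AebW×1, Aebw×1, aEBW×1, aEBw×1, aEbW×1, aEbw×1, aeBW×1, aeBw×1, aebW×1, aebw×1
AaEEbbWW×AaEeBbWw grid (16·16=256): AAEEBbWW=8 AAEEBbWw=8 AAEEbbWW=8 AAEEbbWw=8 AAEeBbWW=8 AAEeBbWw=8 AAEebbWW=8 AAEebbWw=8 AaEEBbWW=16 AaEEBbWw=16 AaEEbbWW=16 AaEEbbWw=16 AaEeBbWW=16 AaEeBbWw=16 AaEebbWW=16 AaEebbWw=16 aaEEBbWW=8 aaEEBbWw=8 aaEEbbWW=8 aaEEbbWw=8 aaEeBbWW=8 aaEeBbWw=8 aaEebbWW=8 aaEebbWw=8
AAEeBbWW hits 8/256; gcd=8; 8÷8/256÷8 = 1/32

P(AAEeBbWW) = 1/32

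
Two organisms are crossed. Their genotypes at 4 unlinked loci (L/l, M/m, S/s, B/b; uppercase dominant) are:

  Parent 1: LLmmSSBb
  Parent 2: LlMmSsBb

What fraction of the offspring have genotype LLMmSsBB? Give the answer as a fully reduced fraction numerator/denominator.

P(LLMmSsBB) = 1/32

LLmmSSBb gametes: LmSB×8, LmSb×8
LlMmSsBb gametes: LMSB×1, LMSb×1, LMsB×1, LMsb×1, LmSB×1, LmSb×1, LmsB×1, Lmsb×1, lMSB×1, lMSb×1, lMsB×1, lMsb×1, lmSB×1, lmSb×1, lmsB×1, lmsb×1
LLmmSSBb×LlMmSsBb grid (16·16=256): LLMmSSBB=8 LLMmSSBb=16 LLMmSSbb=8 LLMmSsBB=8 LLMmSsBb=16 LLMmSsbb=8 LLmmSSBB=8 LLmmSSBb=16 LLmmSSbb=8 LLmmSsBB=8 LLmmSsBb=16 LLmmSsbb=8 LlMmSSBB=8 LlMmSSBb=16 LlMmSSbb=8 LlMmSsBB=8 LlMmSsBb=16 LlMmSsbb=8 LlmmSSBB=8 LlmmSSBb=16 LlmmSSbb=8 LlmmSsBB=8 LlmmSsBb=16 LlmmSsbb=8
LLMmSsBB hits 8/256; gcd=8; 8÷8/256÷8 = 1/32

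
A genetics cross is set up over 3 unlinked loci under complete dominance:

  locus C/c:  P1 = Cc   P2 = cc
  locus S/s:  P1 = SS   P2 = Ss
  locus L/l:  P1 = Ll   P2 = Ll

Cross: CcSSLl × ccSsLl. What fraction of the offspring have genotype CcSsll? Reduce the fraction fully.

CcSSLl gametes: CSL×2, CSl×2, cSL×2, cSl×2
ccSsLl gametes: cSL×2, cSl×2, csL×2, csl×2
CcSSLl×ccSsLl grid (8·8=64): CcSSLL=4 CcSSLl=8 CcSSll=4 CcSsLL=4 CcSsLl=8 CcSsll=4 ccSSLL=4 ccSSLl=8 ccSSll=4 ccSsLL=4 ccSsLl=8 ccSsll=4
CcSsll hits 4/64; gcd=4; 4÷4/64÷4 = 1/16

P(CcSsll) = 1/16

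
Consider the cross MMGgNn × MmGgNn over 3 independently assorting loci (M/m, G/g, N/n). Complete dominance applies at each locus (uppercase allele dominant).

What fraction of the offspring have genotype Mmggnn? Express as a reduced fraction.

P(Mmggnn) = 1/32

MMGgNn gametes: MGN×2, MGn×2, MgN×2, Mgn×2
MmGgNn gametes: MGN×1, MGn×1, MgN×1, Mgn×1, mGN×1, mGn×1, mgN×1, mgn×1
MMGgNn×MmGgNn grid (8·8=64): MMGGNN=2 MMGGNn=4 MMGGnn=2 MMGgNN=4 MMGgNn=8 MMGgnn=4 MMggNN=2 MMggNn=4 MMggnn=2 MmGGNN=2 MmGGNn=4 MmGGnn=2 MmGgNN=4 MmGgNn=8 MmGgnn=4 MmggNN=2 MmggNn=4 Mmggnn=2
Mmggnn hits 2/64; gcd=2; 2÷2/64÷2 = 1/32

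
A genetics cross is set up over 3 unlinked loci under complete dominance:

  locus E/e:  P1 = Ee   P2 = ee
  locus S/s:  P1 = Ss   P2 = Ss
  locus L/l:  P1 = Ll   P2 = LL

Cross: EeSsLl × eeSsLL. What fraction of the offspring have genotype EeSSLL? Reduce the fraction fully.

P(EeSSLL) = 1/16

EeSsLl gametes: ESL×1, ESl×1, EsL×1, Esl×1, eSL×1, eSl×1, esL×1, esl×1
eeSsLL gametes: eSL×4, esL×4
EeSsLl×eeSsLL grid (8·8=64): EeSSLL=4 EeSSLl=4 EeSsLL=8 EeSsLl=8 EessLL=4 EessLl=4 eeSSLL=4 eeSSLl=4 eeSsLL=8 eeSsLl=8 eessLL=4 eessLl=4
EeSSLL hits 4/64; gcd=4; 4÷4/64÷4 = 1/16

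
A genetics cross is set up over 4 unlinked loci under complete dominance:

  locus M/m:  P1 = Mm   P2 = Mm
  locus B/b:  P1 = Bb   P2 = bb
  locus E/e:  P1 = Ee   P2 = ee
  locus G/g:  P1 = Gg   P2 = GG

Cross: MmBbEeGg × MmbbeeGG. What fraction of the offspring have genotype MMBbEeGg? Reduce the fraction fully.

P(MMBbEeGg) = 1/32

MmBbEeGg gametes: MBEG×1, MBEg×1, MBeG×1, MBeg×1, MbEG×1, MbEg×1, MbeG×1, Mbeg×1, mBEG×1, mBEg×1, mBeG×1, mBeg×1, mbEG×1, mbEg×1, mbeG×1, mbeg×1
MmbbeeGG gametes: MbeG×8, mbeG×8
MmBbEeGg×MmbbeeGG grid (16·16=256): MMBbEeGG=8 MMBbEeGg=8 MMBbeeGG=8 MMBbeeGg=8 MMbbEeGG=8 MMbbEeGg=8 MMbbeeGG=8 MMbbeeGg=8 MmBbEeGG=16 MmBbEeGg=16 MmBbeeGG=16 MmBbeeGg=16 MmbbEeGG=16 MmbbEeGg=16 MmbbeeGG=16 MmbbeeGg=16 mmBbEeGG=8 mmBbEeGg=8 mmBbeeGG=8 mmBbeeGg=8 mmbbEeGG=8 mmbbEeGg=8 mmbbeeGG=8 mmbbeeGg=8
MMBbEeGg hits 8/256; gcd=8; 8÷8/256÷8 = 1/32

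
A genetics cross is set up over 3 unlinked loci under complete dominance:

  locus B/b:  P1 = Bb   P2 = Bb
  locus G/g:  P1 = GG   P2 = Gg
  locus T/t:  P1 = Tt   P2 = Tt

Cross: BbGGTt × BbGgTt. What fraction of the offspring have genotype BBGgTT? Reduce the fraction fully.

P(BBGgTT) = 1/32

BbGGTt gametes: BGT×2, BGt×2, bGT×2, bGt×2
BbGgTt gametes: BGT×1, BGt×1, BgT×1, Bgt×1, bGT×1, bGt×1, bgT×1, bgt×1
BbGGTt×BbGgTt grid (8·8=64): BBGGTT=2 BBGGTt=4 BBGGtt=2 BBGgTT=2 BBGgTt=4 BBGgtt=2 BbGGTT=4 BbGGTt=8 BbGGtt=4 BbGgTT=4 BbGgTt=8 BbGgtt=4 bbGGTT=2 bbGGTt=4 bbGGtt=2 bbGgTT=2 bbGgTt=4 bbGgtt=2
BBGgTT hits 2/64; gcd=2; 2÷2/64÷2 = 1/32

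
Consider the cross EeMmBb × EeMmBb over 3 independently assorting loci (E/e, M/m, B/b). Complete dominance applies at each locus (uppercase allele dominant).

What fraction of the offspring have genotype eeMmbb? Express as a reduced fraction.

EeMmBb gametes: EMB×1, EMb×1, EmB×1, Emb×1, eMB×1, eMb×1, emB×1, emb×1
EeMmBb gametes: EMB×1, EMb×1, EmB×1, Emb×1, eMB×1, eMb×1, emB×1, emb×1
EeMmBb×EeMmBb grid (8·8=64): EEMMBB=1 EEMMBb=2 EEMMbb=1 EEMmBB=2 EEMmBb=4 EEMmbb=2 EEmmBB=1 EEmmBb=2 EEmmbb=1 EeMMBB=2 EeMMBb=4 EeMMbb=2 EeMmBB=4 EeMmBb=8 EeMmbb=4 EemmBB=2 EemmBb=4 Eemmbb=2 eeMMBB=1 eeMMBb=2 eeMMbb=1 eeMmBB=2 eeMmBb=4 eeMmbb=2 eemmBB=1 eemmBb=2 eemmbb=1
eeMmbb hits 2/64; gcd=2; 2÷2/64÷2 = 1/32

P(eeMmbb) = 1/32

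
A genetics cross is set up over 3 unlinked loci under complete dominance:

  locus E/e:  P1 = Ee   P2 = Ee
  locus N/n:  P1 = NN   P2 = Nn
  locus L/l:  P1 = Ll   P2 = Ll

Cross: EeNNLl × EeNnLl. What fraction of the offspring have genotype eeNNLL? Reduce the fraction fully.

P(eeNNLL) = 1/32

EeNNLl gametes: ENL×2, ENl×2, eNL×2, eNl×2
EeNnLl gametes: ENL×1, ENl×1, EnL×1, Enl×1, eNL×1, eNl×1, enL×1, enl×1
EeNNLl×EeNnLl grid (8·8=64): EENNLL=2 EENNLl=4 EENNll=2 EENnLL=2 EENnLl=4 EENnll=2 EeNNLL=4 EeNNLl=8 EeNNll=4 EeNnLL=4 EeNnLl=8 EeNnll=4 eeNNLL=2 eeNNLl=4 eeNNll=2 eeNnLL=2 eeNnLl=4 eeNnll=2
eeNNLL hits 2/64; gcd=2; 2÷2/64÷2 = 1/32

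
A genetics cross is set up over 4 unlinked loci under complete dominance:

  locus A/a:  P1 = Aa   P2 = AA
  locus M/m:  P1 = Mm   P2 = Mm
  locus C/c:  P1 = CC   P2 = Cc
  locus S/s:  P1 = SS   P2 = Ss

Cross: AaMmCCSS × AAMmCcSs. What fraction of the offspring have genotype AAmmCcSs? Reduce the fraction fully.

P(AAmmCcSs) = 1/32

AaMmCCSS gametes: AMCS×4, AmCS×4, aMCS×4, amCS×4
AAMmCcSs gametes: AMCS×2, AMCs×2, AMcS×2, AMcs×2, AmCS×2, AmCs×2, AmcS×2, Amcs×2
AaMmCCSS×AAMmCcSs grid (16·16=256): AAMMCCSS=8 AAMMCCSs=8 AAMMCcSS=8 AAMMCcSs=8 AAMmCCSS=16 AAMmCCSs=16 AAMmCcSS=16 AAMmCcSs=16 AAmmCCSS=8 AAmmCCSs=8 AAmmCcSS=8 AAmmCcSs=8 AaMMCCSS=8 AaMMCCSs=8 AaMMCcSS=8 AaMMCcSs=8 AaMmCCSS=16 AaMmCCSs=16 AaMmCcSS=16 AaMmCcSs=16 AammCCSS=8 AammCCSs=8 AammCcSS=8 AammCcSs=8
AAmmCcSs hits 8/256; gcd=8; 8÷8/256÷8 = 1/32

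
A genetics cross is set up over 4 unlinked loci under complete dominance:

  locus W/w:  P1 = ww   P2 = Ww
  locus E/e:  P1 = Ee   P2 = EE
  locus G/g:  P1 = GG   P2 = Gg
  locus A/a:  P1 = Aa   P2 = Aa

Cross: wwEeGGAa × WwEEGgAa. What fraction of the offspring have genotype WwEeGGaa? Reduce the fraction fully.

wwEeGGAa gametes: wEGA×4, wEGa×4, weGA×4, weGa×4
WwEEGgAa gametes: WEGA×2, WEGa×2, WEgA×2, WEga×2, wEGA×2, wEGa×2, wEgA×2, wEga×2
wwEeGGAa×WwEEGgAa grid (16·16=256): WwEEGGAA=8 WwEEGGAa=16 WwEEGGaa=8 WwEEGgAA=8 WwEEGgAa=16 WwEEGgaa=8 WwEeGGAA=8 WwEeGGAa=16 WwEeGGaa=8 WwEeGgAA=8 WwEeGgAa=16 WwEeGgaa=8 wwEEGGAA=8 wwEEGGAa=16 wwEEGGaa=8 wwEEGgAA=8 wwEEGgAa=16 wwEEGgaa=8 wwEeGGAA=8 wwEeGGAa=16 wwEeGGaa=8 wwEeGgAA=8 wwEeGgAa=16 wwEeGgaa=8
WwEeGGaa hits 8/256; gcd=8; 8÷8/256÷8 = 1/32

P(WwEeGGaa) = 1/32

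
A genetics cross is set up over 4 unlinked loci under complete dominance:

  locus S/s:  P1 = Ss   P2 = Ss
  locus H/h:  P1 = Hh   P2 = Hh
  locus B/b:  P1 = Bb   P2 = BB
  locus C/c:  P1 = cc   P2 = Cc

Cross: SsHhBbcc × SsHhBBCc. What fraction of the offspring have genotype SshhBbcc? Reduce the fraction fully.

SsHhBbcc gametes: SHBc×2, SHbc×2, ShBc×2, Shbc×2, sHBc×2, sHbc×2, shBc×2, shbc×2
SsHhBBCc gametes: SHBC×2, SHBc×2, ShBC×2, ShBc×2, sHBC×2, sHBc×2, shBC×2, shBc×2
SsHhBbcc×SsHhBBCc grid (16·16=256): SSHHBBCc=4 SSHHBBcc=4 SSHHBbCc=4 SSHHBbcc=4 SSHhBBCc=8 SSHhBBcc=8 SSHhBbCc=8 SSHhBbcc=8 SShhBBCc=4 SShhBBcc=4 SShhBbCc=4 SShhBbcc=4 SsHHBBCc=8 SsHHBBcc=8 SsHHBbCc=8 SsHHBbcc=8 SsHhBBCc=16 SsHhBBcc=16 SsHhBbCc=16 SsHhBbcc=16 SshhBBCc=8 SshhBBcc=8 SshhBbCc=8 SshhBbcc=8 ssHHBBCc=4 ssHHBBcc=4 ssHHBbCc=4 ssHHBbcc=4 ssHhBBCc=8 ssHhBBcc=8 ssHhBbCc=8 ssHhBbcc=8 sshhBBCc=4 sshhBBcc=4 sshhBbCc=4 sshhBbcc=4
SshhBbcc hits 8/256; gcd=8; 8÷8/256÷8 = 1/32

P(SshhBbcc) = 1/32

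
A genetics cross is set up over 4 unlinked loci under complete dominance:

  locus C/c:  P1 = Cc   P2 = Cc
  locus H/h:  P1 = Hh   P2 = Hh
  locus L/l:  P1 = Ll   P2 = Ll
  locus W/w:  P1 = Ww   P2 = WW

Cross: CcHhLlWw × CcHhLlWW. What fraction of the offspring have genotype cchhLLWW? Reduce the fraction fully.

CcHhLlWw gametes: CHLW×1, CHLw×1, CHlW×1, CHlw×1, ChLW×1, ChLw×1, ChlW×1, Chlw×1, cHLW×1, cHLw×1, cHlW×1, cHlw×1, chLW×1, chLw×1, chlW×1, chlw×1
CcHhLlWW gametes: CHLW×2, CHlW×2, ChLW×2, ChlW×2, cHLW×2, cHlW×2, chLW×2, chlW×2
CcHhLlWw×CcHhLlWW grid (16·16=256): CCHHLLWW=2 CCHHLLWw=2 CCHHLlWW=4 CCHHLlWw=4 CCHHllWW=2 CCHHllWw=2 CCHhLLWW=4 CCHhLLWw=4 CCHhLlWW=8 CCHhLlWw=8 CCHhllWW=4 CCHhllWw=4 CChhLLWW=2 CChhLLWw=2 CChhLlWW=4 CChhLlWw=4 CChhllWW=2 CChhllWw=2 CcHHLLWW=4 CcHHLLWw=4 CcHHLlWW=8 CcHHLlWw=8 CcHHllWW=4 CcHHllWw=4 CcHhLLWW=8 CcHhLLWw=8 CcHhLlWW=16 CcHhLlWw=16 CcHhllWW=8 CcHhllWw=8 CchhLLWW=4 CchhLLWw=4 CchhLlWW=8 CchhLlWw=8 CchhllWW=4 CchhllWw=4 ccHHLLWW=2 ccHHLLWw=2 ccHHLlWW=4 ccHHLlWw=4 ccHHllWW=2 ccHHllWw=2 ccHhLLWW=4 ccHhLLWw=4 ccHhLlWW=8 ccHhLlWw=8 ccHhllWW=4 ccHhllWw=4 cchhLLWW=2 cchhLLWw=2 cchhLlWW=4 cchhLlWw=4 cchhllWW=2 cchhllWw=2
cchhLLWW hits 2/256; gcd=2; 2÷2/256÷2 = 1/128

P(cchhLLWW) = 1/128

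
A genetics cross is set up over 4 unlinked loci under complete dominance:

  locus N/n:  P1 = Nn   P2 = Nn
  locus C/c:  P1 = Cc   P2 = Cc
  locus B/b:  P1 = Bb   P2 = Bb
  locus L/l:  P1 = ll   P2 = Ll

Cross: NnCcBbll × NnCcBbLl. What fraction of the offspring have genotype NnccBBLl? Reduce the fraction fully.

NnCcBbll gametes: NCBl×2, NCbl×2, NcBl×2, Ncbl×2, nCBl×2, nCbl×2, ncBl×2, ncbl×2
NnCcBbLl gametes: NCBL×1, NCBl×1, NCbL×1, NCbl×1, NcBL×1, NcBl×1, NcbL×1, Ncbl×1, nCBL×1, nCBl×1, nCbL×1, nCbl×1, ncBL×1, ncBl×1, ncbL×1, ncbl×1
NnCcBbll×NnCcBbLl grid (16·16=256): NNCCBBLl=2 NNCCBBll=2 NNCCBbLl=4 NNCCBbll=4 NNCCbbLl=2 NNCCbbll=2 NNCcBBLl=4 NNCcBBll=4 NNCcBbLl=8 NNCcBbll=8 NNCcbbLl=4 NNCcbbll=4 NNccBBLl=2 NNccBBll=2 NNccBbLl=4 NNccBbll=4 NNccbbLl=2 NNccbbll=2 NnCCBBLl=4 NnCCBBll=4 NnCCBbLl=8 NnCCBbll=8 NnCCbbLl=4 NnCCbbll=4 NnCcBBLl=8 NnCcBBll=8 NnCcBbLl=16 NnCcBbll=16 NnCcbbLl=8 NnCcbbll=8 NnccBBLl=4 NnccBBll=4 NnccBbLl=8 NnccBbll=8 NnccbbLl=4 Nnccbbll=4 nnCCBBLl=2 nnCCBBll=2 nnCCBbLl=4 nnCCBbll=4 nnCCbbLl=2 nnCCbbll=2 nnCcBBLl=4 nnCcBBll=4 nnCcBbLl=8 nnCcBbll=8 nnCcbbLl=4 nnCcbbll=4 nnccBBLl=2 nnccBBll=2 nnccBbLl=4 nnccBbll=4 nnccbbLl=2 nnccbbll=2
NnccBBLl hits 4/256; gcd=4; 4÷4/256÷4 = 1/64

P(NnccBBLl) = 1/64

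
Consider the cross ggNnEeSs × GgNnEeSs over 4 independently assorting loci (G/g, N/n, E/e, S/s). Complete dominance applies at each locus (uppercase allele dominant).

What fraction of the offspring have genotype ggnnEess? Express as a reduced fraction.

P(ggnnEess) = 1/64

ggNnEeSs gametes: gNES×2, gNEs×2, gNeS×2, gNes×2, gnES×2, gnEs×2, gneS×2, gnes×2
GgNnEeSs gametes: GNES×1, GNEs×1, GNeS×1, GNes×1, GnES×1, GnEs×1, GneS×1, Gnes×1, gNES×1, gNEs×1, gNeS×1, gNes×1, gnES×1, gnEs×1, gneS×1, gnes×1
ggNnEeSs×GgNnEeSs grid (16·16=256): GgNNEESS=2 GgNNEESs=4 GgNNEEss=2 GgNNEeSS=4 GgNNEeSs=8 GgNNEess=4 GgNNeeSS=2 GgNNeeSs=4 GgNNeess=2 GgNnEESS=4 GgNnEESs=8 GgNnEEss=4 GgNnEeSS=8 GgNnEeSs=16 GgNnEess=8 GgNneeSS=4 GgNneeSs=8 GgNneess=4 GgnnEESS=2 GgnnEESs=4 GgnnEEss=2 GgnnEeSS=4 GgnnEeSs=8 GgnnEess=4 GgnneeSS=2 GgnneeSs=4 Ggnneess=2 ggNNEESS=2 ggNNEESs=4 ggNNEEss=2 ggNNEeSS=4 ggNNEeSs=8 ggNNEess=4 ggNNeeSS=2 ggNNeeSs=4 ggNNeess=2 ggNnEESS=4 ggNnEESs=8 ggNnEEss=4 ggNnEeSS=8 ggNnEeSs=16 ggNnEess=8 ggNneeSS=4 ggNneeSs=8 ggNneess=4 ggnnEESS=2 ggnnEESs=4 ggnnEEss=2 ggnnEeSS=4 ggnnEeSs=8 ggnnEess=4 ggnneeSS=2 ggnneeSs=4 ggnneess=2
ggnnEess hits 4/256; gcd=4; 4÷4/256÷4 = 1/64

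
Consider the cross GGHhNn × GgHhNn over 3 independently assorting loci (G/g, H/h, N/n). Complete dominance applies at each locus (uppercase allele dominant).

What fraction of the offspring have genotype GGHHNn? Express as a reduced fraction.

GGHhNn gametes: GHN×2, GHn×2, GhN×2, Ghn×2
GgHhNn gametes: GHN×1, GHn×1, GhN×1, Ghn×1, gHN×1, gHn×1, ghN×1, ghn×1
GGHhNn×GgHhNn grid (8·8=64): GGHHNN=2 GGHHNn=4 GGHHnn=2 GGHhNN=4 GGHhNn=8 GGHhnn=4 GGhhNN=2 GGhhNn=4 GGhhnn=2 GgHHNN=2 GgHHNn=4 GgHHnn=2 GgHhNN=4 GgHhNn=8 GgHhnn=4 GghhNN=2 GghhNn=4 Gghhnn=2
GGHHNn hits 4/64; gcd=4; 4÷4/64÷4 = 1/16

P(GGHHNn) = 1/16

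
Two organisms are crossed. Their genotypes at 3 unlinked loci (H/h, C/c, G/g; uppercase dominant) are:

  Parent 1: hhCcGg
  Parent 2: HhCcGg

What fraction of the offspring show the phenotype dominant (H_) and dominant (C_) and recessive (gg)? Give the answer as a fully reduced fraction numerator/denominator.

hhCcGg gametes: hCG×2, hCg×2, hcG×2, hcg×2
HhCcGg gametes: HCG×1, HCg×1, HcG×1, Hcg×1, hCG×1, hCg×1, hcG×1, hcg×1
hhCcGg×HhCcGg grid (8·8=64): HhCCGG=2 HhCCGg=4 HhCCgg=2 HhCcGG=4 HhCcGg=8 HhCcgg=4 HhccGG=2 HhccGg=4 Hhccgg=2 hhCCGG=2 hhCCGg=4 hhCCgg=2 hhCcGG=4 hhCcGg=8 hhCcgg=4 hhccGG=2 hhccGg=4 hhccgg=2
H_ C_ gg hits 6/64; gcd=2; 6÷2/64÷2 = 3/32

P(H_ C_ gg) = 3/32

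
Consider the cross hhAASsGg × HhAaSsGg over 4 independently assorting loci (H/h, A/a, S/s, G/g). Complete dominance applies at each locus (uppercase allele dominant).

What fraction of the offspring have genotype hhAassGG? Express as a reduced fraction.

P(hhAassGG) = 1/64

hhAASsGg gametes: hASG×4, hASg×4, hAsG×4, hAsg×4
HhAaSsGg gametes: HASG×1, HASg×1, HAsG×1, HAsg×1, HaSG×1, HaSg×1, HasG×1, Hasg×1, hASG×1, hASg×1, hAsG×1, hAsg×1, haSG×1, haSg×1, hasG×1, hasg×1
hhAASsGg×HhAaSsGg grid (16·16=256): HhAASSGG=4 HhAASSGg=8 HhAASSgg=4 HhAASsGG=8 HhAASsGg=16 HhAASsgg=8 HhAAssGG=4 HhAAssGg=8 HhAAssgg=4 HhAaSSGG=4 HhAaSSGg=8 HhAaSSgg=4 HhAaSsGG=8 HhAaSsGg=16 HhAaSsgg=8 HhAassGG=4 HhAassGg=8 HhAassgg=4 hhAASSGG=4 hhAASSGg=8 hhAASSgg=4 hhAASsGG=8 hhAASsGg=16 hhAASsgg=8 hhAAssGG=4 hhAAssGg=8 hhAAssgg=4 hhAaSSGG=4 hhAaSSGg=8 hhAaSSgg=4 hhAaSsGG=8 hhAaSsGg=16 hhAaSsgg=8 hhAassGG=4 hhAassGg=8 hhAassgg=4
hhAassGG hits 4/256; gcd=4; 4÷4/256÷4 = 1/64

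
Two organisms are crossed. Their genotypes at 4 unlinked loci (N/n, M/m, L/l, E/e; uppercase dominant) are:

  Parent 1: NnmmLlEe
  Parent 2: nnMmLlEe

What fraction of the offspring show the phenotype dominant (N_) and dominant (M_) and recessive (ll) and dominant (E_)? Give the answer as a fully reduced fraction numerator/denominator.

NnmmLlEe gametes: NmLE×2, NmLe×2, NmlE×2, Nmle×2, nmLE×2, nmLe×2, nmlE×2, nmle×2
nnMmLlEe gametes: nMLE×2, nMLe×2, nMlE×2, nMle×2, nmLE×2, nmLe×2, nmlE×2, nmle×2
NnmmLlEe×nnMmLlEe grid (16·16=256): NnMmLLEE=4 NnMmLLEe=8 NnMmLLee=4 NnMmLlEE=8 NnMmLlEe=16 NnMmLlee=8 NnMmllEE=4 NnMmllEe=8 NnMmllee=4 NnmmLLEE=4 NnmmLLEe=8 NnmmLLee=4 NnmmLlEE=8 NnmmLlEe=16 NnmmLlee=8 NnmmllEE=4 NnmmllEe=8 Nnmmllee=4 nnMmLLEE=4 nnMmLLEe=8 nnMmLLee=4 nnMmLlEE=8 nnMmLlEe=16 nnMmLlee=8 nnMmllEE=4 nnMmllEe=8 nnMmllee=4 nnmmLLEE=4 nnmmLLEe=8 nnmmLLee=4 nnmmLlEE=8 nnmmLlEe=16 nnmmLlee=8 nnmmllEE=4 nnmmllEe=8 nnmmllee=4
N_ M_ ll E_ hits 12/256; gcd=4; 12÷4/256÷4 = 3/64

P(N_ M_ ll E_) = 3/64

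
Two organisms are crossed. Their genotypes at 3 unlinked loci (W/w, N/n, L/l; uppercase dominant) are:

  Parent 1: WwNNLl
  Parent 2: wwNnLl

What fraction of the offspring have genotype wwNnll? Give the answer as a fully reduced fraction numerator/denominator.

P(wwNnll) = 1/16

WwNNLl gametes: WNL×2, WNl×2, wNL×2, wNl×2
wwNnLl gametes: wNL×2, wNl×2, wnL×2, wnl×2
WwNNLl×wwNnLl grid (8·8=64): WwNNLL=4 WwNNLl=8 WwNNll=4 WwNnLL=4 WwNnLl=8 WwNnll=4 wwNNLL=4 wwNNLl=8 wwNNll=4 wwNnLL=4 wwNnLl=8 wwNnll=4
wwNnll hits 4/64; gcd=4; 4÷4/64÷4 = 1/16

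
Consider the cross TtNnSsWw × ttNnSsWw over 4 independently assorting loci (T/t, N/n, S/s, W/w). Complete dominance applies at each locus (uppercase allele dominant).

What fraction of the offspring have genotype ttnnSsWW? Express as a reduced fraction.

P(ttnnSsWW) = 1/64

TtNnSsWw gametes: TNSW×1, TNSw×1, TNsW×1, TNsw×1, TnSW×1, TnSw×1, TnsW×1, Tnsw×1, tNSW×1, tNSw×1, tNsW×1, tNsw×1, tnSW×1, tnSw×1, tnsW×1, tnsw×1
ttNnSsWw gametes: tNSW×2, tNSw×2, tNsW×2, tNsw×2, tnSW×2, tnSw×2, tnsW×2, tnsw×2
TtNnSsWw×ttNnSsWw grid (16·16=256): TtNNSSWW=2 TtNNSSWw=4 TtNNSSww=2 TtNNSsWW=4 TtNNSsWw=8 TtNNSsww=4 TtNNssWW=2 TtNNssWw=4 TtNNssww=2 TtNnSSWW=4 TtNnSSWw=8 TtNnSSww=4 TtNnSsWW=8 TtNnSsWw=16 TtNnSsww=8 TtNnssWW=4 TtNnssWw=8 TtNnssww=4 TtnnSSWW=2 TtnnSSWw=4 TtnnSSww=2 TtnnSsWW=4 TtnnSsWw=8 TtnnSsww=4 TtnnssWW=2 TtnnssWw=4 Ttnnssww=2 ttNNSSWW=2 ttNNSSWw=4 ttNNSSww=2 ttNNSsWW=4 ttNNSsWw=8 ttNNSsww=4 ttNNssWW=2 ttNNssWw=4 ttNNssww=2 ttNnSSWW=4 ttNnSSWw=8 ttNnSSww=4 ttNnSsWW=8 ttNnSsWw=16 ttNnSsww=8 ttNnssWW=4 ttNnssWw=8 ttNnssww=4 ttnnSSWW=2 ttnnSSWw=4 ttnnSSww=2 ttnnSsWW=4 ttnnSsWw=8 ttnnSsww=4 ttnnssWW=2 ttnnssWw=4 ttnnssww=2
ttnnSsWW hits 4/256; gcd=4; 4÷4/256÷4 = 1/64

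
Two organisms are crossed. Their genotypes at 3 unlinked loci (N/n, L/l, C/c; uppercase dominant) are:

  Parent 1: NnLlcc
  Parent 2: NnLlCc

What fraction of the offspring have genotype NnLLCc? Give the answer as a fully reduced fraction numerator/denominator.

NnLlcc gametes: NLc×2, Nlc×2, nLc×2, nlc×2
NnLlCc gametes: NLC×1, NLc×1, NlC×1, Nlc×1, nLC×1, nLc×1, nlC×1, nlc×1
NnLlcc×NnLlCc grid (8·8=64): NNLLCc=2 NNLLcc=2 NNLlCc=4 NNLlcc=4 NNllCc=2 NNllcc=2 NnLLCc=4 NnLLcc=4 NnLlCc=8 NnLlcc=8 NnllCc=4 Nnllcc=4 nnLLCc=2 nnLLcc=2 nnLlCc=4 nnLlcc=4 nnllCc=2 nnllcc=2
NnLLCc hits 4/64; gcd=4; 4÷4/64÷4 = 1/16

P(NnLLCc) = 1/16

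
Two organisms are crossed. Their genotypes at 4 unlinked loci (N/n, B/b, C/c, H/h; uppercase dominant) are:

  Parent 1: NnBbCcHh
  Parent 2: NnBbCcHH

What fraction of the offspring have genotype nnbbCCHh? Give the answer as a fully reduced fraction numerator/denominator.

NnBbCcHh gametes: NBCH×1, NBCh×1, NBcH×1, NBch×1, NbCH×1, NbCh×1, NbcH×1, Nbch×1, nBCH×1, nBCh×1, nBcH×1, nBch×1, nbCH×1, nbCh×1, nbcH×1, nbch×1
NnBbCcHH gametes: NBCH×2, NBcH×2, NbCH×2, NbcH×2, nBCH×2, nBcH×2, nbCH×2, nbcH×2
NnBbCcHh×NnBbCcHH grid (16·16=256): NNBBCCHH=2 NNBBCCHh=2 NNBBCcHH=4 NNBBCcHh=4 NNBBccHH=2 NNBBccHh=2 NNBbCCHH=4 NNBbCCHh=4 NNBbCcHH=8 NNBbCcHh=8 NNBbccHH=4 NNBbccHh=4 NNbbCCHH=2 NNbbCCHh=2 NNbbCcHH=4 NNbbCcHh=4 NNbbccHH=2 NNbbccHh=2 NnBBCCHH=4 NnBBCCHh=4 NnBBCcHH=8 NnBBCcHh=8 NnBBccHH=4 NnBBccHh=4 NnBbCCHH=8 NnBbCCHh=8 NnBbCcHH=16 NnBbCcHh=16 NnBbccHH=8 NnBbccHh=8 NnbbCCHH=4 NnbbCCHh=4 NnbbCcHH=8 NnbbCcHh=8 NnbbccHH=4 NnbbccHh=4 nnBBCCHH=2 nnBBCCHh=2 nnBBCcHH=4 nnBBCcHh=4 nnBBccHH=2 nnBBccHh=2 nnBbCCHH=4 nnBbCCHh=4 nnBbCcHH=8 nnBbCcHh=8 nnBbccHH=4 nnBbccHh=4 nnbbCCHH=2 nnbbCCHh=2 nnbbCcHH=4 nnbbCcHh=4 nnbbccHH=2 nnbbccHh=2
nnbbCCHh hits 2/256; gcd=2; 2÷2/256÷2 = 1/128

P(nnbbCCHh) = 1/128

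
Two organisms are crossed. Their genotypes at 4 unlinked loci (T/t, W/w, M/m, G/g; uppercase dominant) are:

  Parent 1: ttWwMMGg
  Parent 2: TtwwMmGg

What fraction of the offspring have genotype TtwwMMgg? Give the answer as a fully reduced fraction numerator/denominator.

ttWwMMGg gametes: tWMG×4, tWMg×4, twMG×4, twMg×4
TtwwMmGg gametes: TwMG×2, TwMg×2, TwmG×2, Twmg×2, twMG×2, twMg×2, twmG×2, twmg×2
ttWwMMGg×TtwwMmGg grid (16·16=256): TtWwMMGG=8 TtWwMMGg=16 TtWwMMgg=8 TtWwMmGG=8 TtWwMmGg=16 TtWwMmgg=8 TtwwMMGG=8 TtwwMMGg=16 TtwwMMgg=8 TtwwMmGG=8 TtwwMmGg=16 TtwwMmgg=8 ttWwMMGG=8 ttWwMMGg=16 ttWwMMgg=8 ttWwMmGG=8 ttWwMmGg=16 ttWwMmgg=8 ttwwMMGG=8 ttwwMMGg=16 ttwwMMgg=8 ttwwMmGG=8 ttwwMmGg=16 ttwwMmgg=8
TtwwMMgg hits 8/256; gcd=8; 8÷8/256÷8 = 1/32

P(TtwwMMgg) = 1/32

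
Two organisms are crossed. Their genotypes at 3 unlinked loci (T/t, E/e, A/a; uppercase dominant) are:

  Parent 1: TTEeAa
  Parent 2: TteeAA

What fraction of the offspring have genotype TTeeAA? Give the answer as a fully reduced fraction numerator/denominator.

TTEeAa gametes: TEA×2, TEa×2, TeA×2, Tea×2
TteeAA gametes: TeA×4, teA×4
TTEeAa×TteeAA grid (8·8=64): TTEeAA=8 TTEeAa=8 TTeeAA=8 TTeeAa=8 TtEeAA=8 TtEeAa=8 TteeAA=8 TteeAa=8
TTeeAA hits 8/64; gcd=8; 8÷8/64÷8 = 1/8

P(TTeeAA) = 1/8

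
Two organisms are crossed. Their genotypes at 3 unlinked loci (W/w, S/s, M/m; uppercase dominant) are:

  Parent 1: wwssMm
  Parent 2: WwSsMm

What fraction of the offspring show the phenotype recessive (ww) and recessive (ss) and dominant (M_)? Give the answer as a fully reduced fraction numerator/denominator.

wwssMm gametes: wsM×4, wsm×4
WwSsMm gametes: WSM×1, WSm×1, WsM×1, Wsm×1, wSM×1, wSm×1, wsM×1, wsm×1
wwssMm×WwSsMm grid (8·8=64): WwSsMM=4 WwSsMm=8 WwSsmm=4 WwssMM=4 WwssMm=8 Wwssmm=4 wwSsMM=4 wwSsMm=8 wwSsmm=4 wwssMM=4 wwssMm=8 wwssmm=4
ww ss M_ hits 12/64; gcd=4; 12÷4/64÷4 = 3/16

P(ww ss M_) = 3/16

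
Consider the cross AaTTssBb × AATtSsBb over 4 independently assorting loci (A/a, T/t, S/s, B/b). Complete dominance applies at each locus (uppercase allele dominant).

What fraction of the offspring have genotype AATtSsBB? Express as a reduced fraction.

AaTTssBb gametes: ATsB×4, ATsb×4, aTsB×4, aTsb×4
AATtSsBb gametes: ATSB×2, ATSb×2, ATsB×2, ATsb×2, AtSB×2, AtSb×2, AtsB×2, Atsb×2
AaTTssBb×AATtSsBb grid (16·16=256): AATTSsBB=8 AATTSsBb=16 AATTSsbb=8 AATTssBB=8 AATTssBb=16 AATTssbb=8 AATtSsBB=8 AATtSsBb=16 AATtSsbb=8 AATtssBB=8 AATtssBb=16 AATtssbb=8 AaTTSsBB=8 AaTTSsBb=16 AaTTSsbb=8 AaTTssBB=8 AaTTssBb=16 AaTTssbb=8 AaTtSsBB=8 AaTtSsBb=16 AaTtSsbb=8 AaTtssBB=8 AaTtssBb=16 AaTtssbb=8
AATtSsBB hits 8/256; gcd=8; 8÷8/256÷8 = 1/32

P(AATtSsBB) = 1/32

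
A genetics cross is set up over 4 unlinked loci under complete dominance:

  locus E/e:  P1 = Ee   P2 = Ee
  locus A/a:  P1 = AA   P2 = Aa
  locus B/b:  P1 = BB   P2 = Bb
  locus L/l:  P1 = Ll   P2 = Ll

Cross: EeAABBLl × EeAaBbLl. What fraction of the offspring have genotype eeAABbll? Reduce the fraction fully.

EeAABBLl gametes: EABL×4, EABl×4, eABL×4, eABl×4
EeAaBbLl gametes: EABL×1, EABl×1, EAbL×1, EAbl×1, EaBL×1, EaBl×1, EabL×1, Eabl×1, eABL×1, eABl×1, eAbL×1, eAbl×1, eaBL×1, eaBl×1, eabL×1, eabl×1
EeAABBLl×EeAaBbLl grid (16·16=256): EEAABBLL=4 EEAABBLl=8 EEAABBll=4 EEAABbLL=4 EEAABbLl=8 EEAABbll=4 EEAaBBLL=4 EEAaBBLl=8 EEAaBBll=4 EEAaBbLL=4 EEAaBbLl=8 EEAaBbll=4 EeAABBLL=8 EeAABBLl=16 EeAABBll=8 EeAABbLL=8 EeAABbLl=16 EeAABbll=8 EeAaBBLL=8 EeAaBBLl=16 EeAaBBll=8 EeAaBbLL=8 EeAaBbLl=16 EeAaBbll=8 eeAABBLL=4 eeAABBLl=8 eeAABBll=4 eeAABbLL=4 eeAABbLl=8 eeAABbll=4 eeAaBBLL=4 eeAaBBLl=8 eeAaBBll=4 eeAaBbLL=4 eeAaBbLl=8 eeAaBbll=4
eeAABbll hits 4/256; gcd=4; 4÷4/256÷4 = 1/64

P(eeAABbll) = 1/64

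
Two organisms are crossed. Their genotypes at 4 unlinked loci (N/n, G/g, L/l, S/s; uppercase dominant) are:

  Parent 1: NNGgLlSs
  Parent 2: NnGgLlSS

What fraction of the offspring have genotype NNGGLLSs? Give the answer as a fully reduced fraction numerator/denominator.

NNGgLlSs gametes: NGLS×2, NGLs×2, NGlS×2, NGls×2, NgLS×2, NgLs×2, NglS×2, Ngls×2
NnGgLlSS gametes: NGLS×2, NGlS×2, NgLS×2, NglS×2, nGLS×2, nGlS×2, ngLS×2, nglS×2
NNGgLlSs×NnGgLlSS grid (16·16=256): NNGGLLSS=4 NNGGLLSs=4 NNGGLlSS=8 NNGGLlSs=8 NNGGllSS=4 NNGGllSs=4 NNGgLLSS=8 NNGgLLSs=8 NNGgLlSS=16 NNGgLlSs=16 NNGgllSS=8 NNGgllSs=8 NNggLLSS=4 NNggLLSs=4 NNggLlSS=8 NNggLlSs=8 NNggllSS=4 NNggllSs=4 NnGGLLSS=4 NnGGLLSs=4 NnGGLlSS=8 NnGGLlSs=8 NnGGllSS=4 NnGGllSs=4 NnGgLLSS=8 NnGgLLSs=8 NnGgLlSS=16 NnGgLlSs=16 NnGgllSS=8 NnGgllSs=8 NnggLLSS=4 NnggLLSs=4 NnggLlSS=8 NnggLlSs=8 NnggllSS=4 NnggllSs=4
NNGGLLSs hits 4/256; gcd=4; 4÷4/256÷4 = 1/64

P(NNGGLLSs) = 1/64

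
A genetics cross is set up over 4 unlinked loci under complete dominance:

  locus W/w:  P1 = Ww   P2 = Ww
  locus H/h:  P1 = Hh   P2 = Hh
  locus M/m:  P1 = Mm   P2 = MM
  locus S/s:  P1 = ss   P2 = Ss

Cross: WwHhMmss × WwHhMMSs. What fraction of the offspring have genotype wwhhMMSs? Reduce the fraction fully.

P(wwhhMMSs) = 1/64

WwHhMmss gametes: WHMs×2, WHms×2, WhMs×2, Whms×2, wHMs×2, wHms×2, whMs×2, whms×2
WwHhMMSs gametes: WHMS×2, WHMs×2, WhMS×2, WhMs×2, wHMS×2, wHMs×2, whMS×2, whMs×2
WwHhMmss×WwHhMMSs grid (16·16=256): WWHHMMSs=4 WWHHMMss=4 WWHHMmSs=4 WWHHMmss=4 WWHhMMSs=8 WWHhMMss=8 WWHhMmSs=8 WWHhMmss=8 WWhhMMSs=4 WWhhMMss=4 WWhhMmSs=4 WWhhMmss=4 WwHHMMSs=8 WwHHMMss=8 WwHHMmSs=8 WwHHMmss=8 WwHhMMSs=16 WwHhMMss=16 WwHhMmSs=16 WwHhMmss=16 WwhhMMSs=8 WwhhMMss=8 WwhhMmSs=8 WwhhMmss=8 wwHHMMSs=4 wwHHMMss=4 wwHHMmSs=4 wwHHMmss=4 wwHhMMSs=8 wwHhMMss=8 wwHhMmSs=8 wwHhMmss=8 wwhhMMSs=4 wwhhMMss=4 wwhhMmSs=4 wwhhMmss=4
wwhhMMSs hits 4/256; gcd=4; 4÷4/256÷4 = 1/64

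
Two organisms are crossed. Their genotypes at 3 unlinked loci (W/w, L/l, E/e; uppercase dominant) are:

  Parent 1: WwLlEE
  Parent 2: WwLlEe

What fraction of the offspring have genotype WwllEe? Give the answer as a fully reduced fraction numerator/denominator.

WwLlEE gametes: WLE×2, WlE×2, wLE×2, wlE×2
WwLlEe gametes: WLE×1, WLe×1, WlE×1, Wle×1, wLE×1, wLe×1, wlE×1, wle×1
WwLlEE×WwLlEe grid (8·8=64): WWLLEE=2 WWLLEe=2 WWLlEE=4 WWLlEe=4 WWllEE=2 WWllEe=2 WwLLEE=4 WwLLEe=4 WwLlEE=8 WwLlEe=8 WwllEE=4 WwllEe=4 wwLLEE=2 wwLLEe=2 wwLlEE=4 wwLlEe=4 wwllEE=2 wwllEe=2
WwllEe hits 4/64; gcd=4; 4÷4/64÷4 = 1/16

P(WwllEe) = 1/16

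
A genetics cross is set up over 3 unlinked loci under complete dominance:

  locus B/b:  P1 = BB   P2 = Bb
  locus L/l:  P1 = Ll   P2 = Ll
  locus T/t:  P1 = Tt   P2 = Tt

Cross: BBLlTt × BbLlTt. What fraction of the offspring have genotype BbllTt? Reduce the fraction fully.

P(BbllTt) = 1/16

BBLlTt gametes: BLT×2, BLt×2, BlT×2, Blt×2
BbLlTt gametes: BLT×1, BLt×1, BlT×1, Blt×1, bLT×1, bLt×1, blT×1, blt×1
BBLlTt×BbLlTt grid (8·8=64): BBLLTT=2 BBLLTt=4 BBLLtt=2 BBLlTT=4 BBLlTt=8 BBLltt=4 BBllTT=2 BBllTt=4 BBlltt=2 BbLLTT=2 BbLLTt=4 BbLLtt=2 BbLlTT=4 BbLlTt=8 BbLltt=4 BbllTT=2 BbllTt=4 Bblltt=2
BbllTt hits 4/64; gcd=4; 4÷4/64÷4 = 1/16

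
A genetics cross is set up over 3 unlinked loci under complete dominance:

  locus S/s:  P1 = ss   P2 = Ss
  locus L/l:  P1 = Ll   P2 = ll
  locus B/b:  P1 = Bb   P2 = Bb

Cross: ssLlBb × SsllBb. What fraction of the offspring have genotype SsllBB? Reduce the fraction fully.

ssLlBb gametes: sLB×2, sLb×2, slB×2, slb×2
SsllBb gametes: SlB×2, Slb×2, slB×2, slb×2
ssLlBb×SsllBb grid (8·8=64): SsLlBB=4 SsLlBb=8 SsLlbb=4 SsllBB=4 SsllBb=8 Ssllbb=4 ssLlBB=4 ssLlBb=8 ssLlbb=4 ssllBB=4 ssllBb=8 ssllbb=4
SsllBB hits 4/64; gcd=4; 4÷4/64÷4 = 1/16

P(SsllBB) = 1/16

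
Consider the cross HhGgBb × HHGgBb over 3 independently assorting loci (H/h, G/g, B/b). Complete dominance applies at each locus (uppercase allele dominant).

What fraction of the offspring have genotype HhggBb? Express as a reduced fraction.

HhGgBb gametes: HGB×1, HGb×1, HgB×1, Hgb×1, hGB×1, hGb×1, hgB×1, hgb×1
HHGgBb gametes: HGB×2, HGb×2, HgB×2, Hgb×2
HhGgBb×HHGgBb grid (8·8=64): HHGGBB=2 HHGGBb=4 HHGGbb=2 HHGgBB=4 HHGgBb=8 HHGgbb=4 HHggBB=2 HHggBb=4 HHggbb=2 HhGGBB=2 HhGGBb=4 HhGGbb=2 HhGgBB=4 HhGgBb=8 HhGgbb=4 HhggBB=2 HhggBb=4 Hhggbb=2
HhggBb hits 4/64; gcd=4; 4÷4/64÷4 = 1/16

P(HhggBb) = 1/16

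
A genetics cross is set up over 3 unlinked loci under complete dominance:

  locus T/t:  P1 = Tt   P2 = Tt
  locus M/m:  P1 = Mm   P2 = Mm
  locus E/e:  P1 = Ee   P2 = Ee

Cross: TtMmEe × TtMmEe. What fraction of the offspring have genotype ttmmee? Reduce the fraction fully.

TtMmEe gametes: TME×1, TMe×1, TmE×1, Tme×1, tME×1, tMe×1, tmE×1, tme×1
TtMmEe gametes: TME×1, TMe×1, TmE×1, Tme×1, tME×1, tMe×1, tmE×1, tme×1
TtMmEe×TtMmEe grid (8·8=64): TTMMEE=1 TTMMEe=2 TTMMee=1 TTMmEE=2 TTMmEe=4 TTMmee=2 TTmmEE=1 TTmmEe=2 TTmmee=1 TtMMEE=2 TtMMEe=4 TtMMee=2 TtMmEE=4 TtMmEe=8 TtMmee=4 TtmmEE=2 TtmmEe=4 Ttmmee=2 ttMMEE=1 ttMMEe=2 ttMMee=1 ttMmEE=2 ttMmEe=4 ttMmee=2 ttmmEE=1 ttmmEe=2 ttmmee=1
ttmmee hits 1/64; gcd=1; 1÷1/64÷1 = 1/64

P(ttmmee) = 1/64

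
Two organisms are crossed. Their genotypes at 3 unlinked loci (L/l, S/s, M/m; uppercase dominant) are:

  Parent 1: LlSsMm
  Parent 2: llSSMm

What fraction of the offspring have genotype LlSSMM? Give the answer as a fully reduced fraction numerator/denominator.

LlSsMm gametes: LSM×1, LSm×1, LsM×1, Lsm×1, lSM×1, lSm×1, lsM×1, lsm×1
llSSMm gametes: lSM×4, lSm×4
LlSsMm×llSSMm grid (8·8=64): LlSSMM=4 LlSSMm=8 LlSSmm=4 LlSsMM=4 LlSsMm=8 LlSsmm=4 llSSMM=4 llSSMm=8 llSSmm=4 llSsMM=4 llSsMm=8 llSsmm=4
LlSSMM hits 4/64; gcd=4; 4÷4/64÷4 = 1/16

P(LlSSMM) = 1/16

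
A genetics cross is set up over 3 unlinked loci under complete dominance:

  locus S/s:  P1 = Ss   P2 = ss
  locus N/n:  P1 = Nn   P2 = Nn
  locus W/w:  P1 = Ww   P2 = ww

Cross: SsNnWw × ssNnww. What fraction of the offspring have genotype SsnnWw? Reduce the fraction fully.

SsNnWw gametes: SNW×1, SNw×1, SnW×1, Snw×1, sNW×1, sNw×1, snW×1, snw×1
ssNnww gametes: sNw×4, snw×4
SsNnWw×ssNnww grid (8·8=64): SsNNWw=4 SsNNww=4 SsNnWw=8 SsNnww=8 SsnnWw=4 Ssnnww=4 ssNNWw=4 ssNNww=4 ssNnWw=8 ssNnww=8 ssnnWw=4 ssnnww=4
SsnnWw hits 4/64; gcd=4; 4÷4/64÷4 = 1/16

P(SsnnWw) = 1/16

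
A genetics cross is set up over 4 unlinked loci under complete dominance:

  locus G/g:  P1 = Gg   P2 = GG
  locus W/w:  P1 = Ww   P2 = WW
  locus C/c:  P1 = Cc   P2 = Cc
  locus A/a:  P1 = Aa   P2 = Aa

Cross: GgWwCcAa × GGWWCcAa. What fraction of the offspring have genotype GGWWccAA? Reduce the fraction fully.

GgWwCcAa gametes: GWCA×1, GWCa×1, GWcA×1, GWca×1, GwCA×1, GwCa×1, GwcA×1, Gwca×1, gWCA×1, gWCa×1, gWcA×1, gWca×1, gwCA×1, gwCa×1, gwcA×1, gwca×1
GGWWCcAa gametes: GWCA×4, GWCa×4, GWcA×4, GWca×4
GgWwCcAa×GGWWCcAa grid (16·16=256): GGWWCCAA=4 GGWWCCAa=8 GGWWCCaa=4 GGWWCcAA=8 GGWWCcAa=16 GGWWCcaa=8 GGWWccAA=4 GGWWccAa=8 GGWWccaa=4 GGWwCCAA=4 GGWwCCAa=8 GGWwCCaa=4 GGWwCcAA=8 GGWwCcAa=16 GGWwCcaa=8 GGWwccAA=4 GGWwccAa=8 GGWwccaa=4 GgWWCCAA=4 GgWWCCAa=8 GgWWCCaa=4 GgWWCcAA=8 GgWWCcAa=16 GgWWCcaa=8 GgWWccAA=4 GgWWccAa=8 GgWWccaa=4 GgWwCCAA=4 GgWwCCAa=8 GgWwCCaa=4 GgWwCcAA=8 GgWwCcAa=16 GgWwCcaa=8 GgWwccAA=4 GgWwccAa=8 GgWwccaa=4
GGWWccAA hits 4/256; gcd=4; 4÷4/256÷4 = 1/64

P(GGWWccAA) = 1/64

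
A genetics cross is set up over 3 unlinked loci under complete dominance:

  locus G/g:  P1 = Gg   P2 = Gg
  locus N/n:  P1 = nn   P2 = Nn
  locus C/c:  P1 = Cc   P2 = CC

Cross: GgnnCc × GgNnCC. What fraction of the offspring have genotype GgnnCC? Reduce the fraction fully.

P(GgnnCC) = 1/8

GgnnCc gametes: GnC×2, Gnc×2, gnC×2, gnc×2
GgNnCC gametes: GNC×2, GnC×2, gNC×2, gnC×2
GgnnCc×GgNnCC grid (8·8=64): GGNnCC=4 GGNnCc=4 GGnnCC=4 GGnnCc=4 GgNnCC=8 GgNnCc=8 GgnnCC=8 GgnnCc=8 ggNnCC=4 ggNnCc=4 ggnnCC=4 ggnnCc=4
GgnnCC hits 8/64; gcd=8; 8÷8/64÷8 = 1/8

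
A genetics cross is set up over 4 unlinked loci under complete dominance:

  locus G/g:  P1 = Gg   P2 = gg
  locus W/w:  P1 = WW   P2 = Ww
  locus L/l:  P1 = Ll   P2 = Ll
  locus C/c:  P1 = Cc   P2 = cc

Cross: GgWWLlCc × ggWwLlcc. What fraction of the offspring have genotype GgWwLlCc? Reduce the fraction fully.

P(GgWwLlCc) = 1/16

GgWWLlCc gametes: GWLC×2, GWLc×2, GWlC×2, GWlc×2, gWLC×2, gWLc×2, gWlC×2, gWlc×2
ggWwLlcc gametes: gWLc×4, gWlc×4, gwLc×4, gwlc×4
GgWWLlCc×ggWwLlcc grid (16·16=256): GgWWLLCc=8 GgWWLLcc=8 GgWWLlCc=16 GgWWLlcc=16 GgWWllCc=8 GgWWllcc=8 GgWwLLCc=8 GgWwLLcc=8 GgWwLlCc=16 GgWwLlcc=16 GgWwllCc=8 GgWwllcc=8 ggWWLLCc=8 ggWWLLcc=8 ggWWLlCc=16 ggWWLlcc=16 ggWWllCc=8 ggWWllcc=8 ggWwLLCc=8 ggWwLLcc=8 ggWwLlCc=16 ggWwLlcc=16 ggWwllCc=8 ggWwllcc=8
GgWwLlCc hits 16/256; gcd=16; 16÷16/256÷16 = 1/16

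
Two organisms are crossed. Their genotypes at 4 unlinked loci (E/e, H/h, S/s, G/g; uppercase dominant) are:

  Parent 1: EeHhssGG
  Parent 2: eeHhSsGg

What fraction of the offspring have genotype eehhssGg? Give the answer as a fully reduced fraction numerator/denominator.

P(eehhssGg) = 1/32

EeHhssGG gametes: EHsG×4, EhsG×4, eHsG×4, ehsG×4
eeHhSsGg gametes: eHSG×2, eHSg×2, eHsG×2, eHsg×2, ehSG×2, ehSg×2, ehsG×2, ehsg×2
EeHhssGG×eeHhSsGg grid (16·16=256): EeHHSsGG=8 EeHHSsGg=8 EeHHssGG=8 EeHHssGg=8 EeHhSsGG=16 EeHhSsGg=16 EeHhssGG=16 EeHhssGg=16 EehhSsGG=8 EehhSsGg=8 EehhssGG=8 EehhssGg=8 eeHHSsGG=8 eeHHSsGg=8 eeHHssGG=8 eeHHssGg=8 eeHhSsGG=16 eeHhSsGg=16 eeHhssGG=16 eeHhssGg=16 eehhSsGG=8 eehhSsGg=8 eehhssGG=8 eehhssGg=8
eehhssGg hits 8/256; gcd=8; 8÷8/256÷8 = 1/32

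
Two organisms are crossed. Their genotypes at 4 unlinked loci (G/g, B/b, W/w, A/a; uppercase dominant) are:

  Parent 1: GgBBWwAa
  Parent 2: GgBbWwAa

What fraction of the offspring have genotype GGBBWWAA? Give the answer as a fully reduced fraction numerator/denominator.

GgBBWwAa gametes: GBWA×2, GBWa×2, GBwA×2, GBwa×2, gBWA×2, gBWa×2, gBwA×2, gBwa×2
GgBbWwAa gametes: GBWA×1, GBWa×1, GBwA×1, GBwa×1, GbWA×1, GbWa×1, GbwA×1, Gbwa×1, gBWA×1, gBWa×1, gBwA×1, gBwa×1, gbWA×1, gbWa×1, gbwA×1, gbwa×1
GgBBWwAa×GgBbWwAa grid (16·16=256): GGBBWWAA=2 GGBBWWAa=4 GGBBWWaa=2 GGBBWwAA=4 GGBBWwAa=8 GGBBWwaa=4 GGBBwwAA=2 GGBBwwAa=4 GGBBwwaa=2 GGBbWWAA=2 GGBbWWAa=4 GGBbWWaa=2 GGBbWwAA=4 GGBbWwAa=8 GGBbWwaa=4 GGBbwwAA=2 GGBbwwAa=4 GGBbwwaa=2 GgBBWWAA=4 GgBBWWAa=8 GgBBWWaa=4 GgBBWwAA=8 GgBBWwAa=16 GgBBWwaa=8 GgBBwwAA=4 GgBBwwAa=8 GgBBwwaa=4 GgBbWWAA=4 GgBbWWAa=8 GgBbWWaa=4 GgBbWwAA=8 GgBbWwAa=16 GgBbWwaa=8 GgBbwwAA=4 GgBbwwAa=8 GgBbwwaa=4 ggBBWWAA=2 ggBBWWAa=4 ggBBWWaa=2 ggBBWwAA=4 ggBBWwAa=8 ggBBWwaa=4 ggBBwwAA=2 ggBBwwAa=4 ggBBwwaa=2 ggBbWWAA=2 ggBbWWAa=4 ggBbWWaa=2 ggBbWwAA=4 ggBbWwAa=8 ggBbWwaa=4 ggBbwwAA=2 ggBbwwAa=4 ggBbwwaa=2
GGBBWWAA hits 2/256; gcd=2; 2÷2/256÷2 = 1/128

P(GGBBWWAA) = 1/128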